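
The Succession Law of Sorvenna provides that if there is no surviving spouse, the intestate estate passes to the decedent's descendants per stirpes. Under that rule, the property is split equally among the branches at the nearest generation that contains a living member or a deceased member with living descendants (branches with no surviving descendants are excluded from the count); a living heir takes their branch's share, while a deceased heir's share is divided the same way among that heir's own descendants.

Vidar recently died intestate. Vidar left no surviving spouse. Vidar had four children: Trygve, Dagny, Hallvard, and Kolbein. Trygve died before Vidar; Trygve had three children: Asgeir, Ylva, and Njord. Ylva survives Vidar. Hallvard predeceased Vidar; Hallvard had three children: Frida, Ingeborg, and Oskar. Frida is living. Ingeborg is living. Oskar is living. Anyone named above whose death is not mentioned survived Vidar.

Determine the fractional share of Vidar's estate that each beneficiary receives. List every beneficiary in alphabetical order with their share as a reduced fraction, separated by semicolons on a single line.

There is no surviving spouse, so the entire estate passes to Vidar's descendants per stirpes.
The estate is divided into 4 equal shares of 1/4 among Trygve, Dagny, Hallvard, Kolbein.
Trygve predeceased; the 1/4 allotted to Trygve's branch passes to Trygve's issue by representation.
The 1/4 is divided into 3 equal shares of 1/12 among Asgeir, Ylva, Njord.
Asgeir is living and takes 1/12.
Ylva is living and takes 1/12.
Njord is living and takes 1/12.
Dagny is living and takes 1/4.
Hallvard predeceased; the 1/4 allotted to Hallvard's branch passes to Hallvard's issue by representation.
The 1/4 is divided into 3 equal shares of 1/12 among Frida, Ingeborg, Oskar.
Frida is living and takes 1/12.
Ingeborg is living and takes 1/12.
Oskar is living and takes 1/12.
Kolbein is living and takes 1/4.

Asgeir 1/12; Dagny 1/4; Frida 1/12; Ingeborg 1/12; Kolbein 1/4; Njord 1/12; Oskar 1/12; Ylva 1/12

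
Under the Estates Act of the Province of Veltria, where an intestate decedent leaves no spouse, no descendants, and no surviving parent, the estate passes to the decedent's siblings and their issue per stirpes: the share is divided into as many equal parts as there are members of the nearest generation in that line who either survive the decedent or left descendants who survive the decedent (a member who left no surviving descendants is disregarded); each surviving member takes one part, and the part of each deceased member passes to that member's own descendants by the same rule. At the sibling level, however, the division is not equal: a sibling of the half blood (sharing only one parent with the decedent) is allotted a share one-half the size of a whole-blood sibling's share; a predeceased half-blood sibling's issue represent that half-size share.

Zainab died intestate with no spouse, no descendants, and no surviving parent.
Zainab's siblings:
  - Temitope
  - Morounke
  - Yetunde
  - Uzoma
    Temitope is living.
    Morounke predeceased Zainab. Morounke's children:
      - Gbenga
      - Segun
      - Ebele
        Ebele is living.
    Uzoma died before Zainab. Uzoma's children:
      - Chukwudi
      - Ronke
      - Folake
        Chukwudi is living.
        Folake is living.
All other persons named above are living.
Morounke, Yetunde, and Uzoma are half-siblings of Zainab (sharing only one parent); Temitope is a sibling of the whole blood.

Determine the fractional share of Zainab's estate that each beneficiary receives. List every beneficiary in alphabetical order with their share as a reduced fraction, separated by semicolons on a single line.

No spouse, descendants, or parent survives, so the estate passes to Zainab's siblings per stirpes.
Half-blood siblings count for one-half the weight of whole-blood siblings at the initial division.
Dividing 1 in proportion to weights (total weight 5/2): Temitope (weight 1) → 2/5; Morounke (weight 1/2) → 1/5; Yetunde (weight 1/2) → 1/5; Uzoma (weight 1/2) → 1/5.
Temitope is living and takes 2/5.
Morounke predeceased; the 1/5 allotted to Morounke's branch passes to Morounke's issue by representation.
The 1/5 is divided into 3 equal shares of 1/15 among Gbenga, Segun, Ebele.
Gbenga is living and takes 1/15.
Segun is living and takes 1/15.
Ebele is living and takes 1/15.
Yetunde is living and takes 1/5.
Uzoma predeceased; the 1/5 allotted to Uzoma's branch passes to Uzoma's issue by representation.
The 1/5 is divided into 3 equal shares of 1/15 among Chukwudi, Ronke, Folake.
Chukwudi is living and takes 1/15.
Ronke is living and takes 1/15.
Folake is living and takes 1/15.

Chukwudi 1/15; Ebele 1/15; Folake 1/15; Gbenga 1/15; Ronke 1/15; Segun 1/15; Temitope 2/5; Yetunde 1/5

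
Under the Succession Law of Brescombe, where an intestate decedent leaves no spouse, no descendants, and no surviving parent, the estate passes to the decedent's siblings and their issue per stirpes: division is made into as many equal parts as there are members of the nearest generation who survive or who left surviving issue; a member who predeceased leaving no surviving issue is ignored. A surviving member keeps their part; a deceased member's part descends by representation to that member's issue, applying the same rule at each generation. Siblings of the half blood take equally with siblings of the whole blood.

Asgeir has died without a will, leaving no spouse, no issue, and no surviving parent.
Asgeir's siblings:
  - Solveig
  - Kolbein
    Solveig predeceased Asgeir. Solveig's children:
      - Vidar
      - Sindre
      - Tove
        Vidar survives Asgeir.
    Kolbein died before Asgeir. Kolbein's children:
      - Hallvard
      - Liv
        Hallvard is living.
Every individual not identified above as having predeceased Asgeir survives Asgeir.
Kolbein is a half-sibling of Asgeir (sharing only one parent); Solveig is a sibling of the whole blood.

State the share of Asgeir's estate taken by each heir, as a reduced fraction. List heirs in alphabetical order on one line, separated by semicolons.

Hallvard 1/4; Liv 1/4; Sindre 1/6; Tove 1/6; Vidar 1/6

No spouse, descendants, or parent survives, so the estate passes to Asgeir's siblings per stirpes.
Half-blood and whole-blood siblings take equally under the stated rule.
The estate is divided into 2 equal shares of 1/2 among Solveig, Kolbein.
Solveig predeceased; the 1/2 allotted to Solveig's branch passes to Solveig's issue by representation.
The 1/2 is divided into 3 equal shares of 1/6 among Vidar, Sindre, Tove.
Vidar is living and takes 1/6.
Sindre is living and takes 1/6.
Tove is living and takes 1/6.
Kolbein predeceased; the 1/2 allotted to Kolbein's branch passes to Kolbein's issue by representation.
The 1/2 is divided into 2 equal shares of 1/4 among Hallvard, Liv.
Hallvard is living and takes 1/4.
Liv is living and takes 1/4.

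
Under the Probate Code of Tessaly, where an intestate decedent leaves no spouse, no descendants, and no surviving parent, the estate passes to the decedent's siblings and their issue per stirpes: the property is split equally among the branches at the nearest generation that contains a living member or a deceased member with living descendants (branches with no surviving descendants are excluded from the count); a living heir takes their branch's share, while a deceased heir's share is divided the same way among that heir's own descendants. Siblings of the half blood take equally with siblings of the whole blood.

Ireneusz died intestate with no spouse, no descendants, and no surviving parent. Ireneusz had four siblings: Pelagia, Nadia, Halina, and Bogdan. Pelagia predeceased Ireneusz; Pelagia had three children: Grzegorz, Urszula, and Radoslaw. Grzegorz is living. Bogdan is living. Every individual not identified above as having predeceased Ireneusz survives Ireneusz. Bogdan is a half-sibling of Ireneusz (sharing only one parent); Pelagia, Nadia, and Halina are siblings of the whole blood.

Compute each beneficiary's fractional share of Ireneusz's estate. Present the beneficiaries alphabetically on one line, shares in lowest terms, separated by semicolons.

No spouse, descendants, or parent survives, so the estate passes to Ireneusz's siblings per stirpes.
Half-blood and whole-blood siblings take equally under the stated rule.
The estate is divided into 4 equal shares of 1/4 among Pelagia, Nadia, Halina, Bogdan.
Pelagia predeceased; the 1/4 allotted to Pelagia's branch passes to Pelagia's issue by representation.
The 1/4 is divided into 3 equal shares of 1/12 among Grzegorz, Urszula, Radoslaw.
Grzegorz is living and takes 1/12.
Urszula is living and takes 1/12.
Radoslaw is living and takes 1/12.
Nadia is living and takes 1/4.
Halina is living and takes 1/4.
Bogdan is living and takes 1/4.

Bogdan 1/4; Grzegorz 1/12; Halina 1/4; Nadia 1/4; Radoslaw 1/12; Urszula 1/12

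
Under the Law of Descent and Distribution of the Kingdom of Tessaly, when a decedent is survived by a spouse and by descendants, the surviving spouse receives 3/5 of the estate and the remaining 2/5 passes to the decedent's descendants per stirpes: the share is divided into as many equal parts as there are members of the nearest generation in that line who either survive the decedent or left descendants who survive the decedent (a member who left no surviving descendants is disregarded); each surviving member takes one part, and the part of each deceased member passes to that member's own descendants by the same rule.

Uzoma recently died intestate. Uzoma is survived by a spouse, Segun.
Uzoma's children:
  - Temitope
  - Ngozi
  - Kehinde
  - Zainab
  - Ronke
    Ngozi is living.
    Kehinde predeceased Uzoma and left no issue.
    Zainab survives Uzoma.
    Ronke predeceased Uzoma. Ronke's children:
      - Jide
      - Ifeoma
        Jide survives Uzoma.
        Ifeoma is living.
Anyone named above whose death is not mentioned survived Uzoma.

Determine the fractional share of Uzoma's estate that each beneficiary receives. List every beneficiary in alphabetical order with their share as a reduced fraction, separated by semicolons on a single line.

Ifeoma 1/20; Jide 1/20; Ngozi 1/10; Segun 3/5; Temitope 1/10; Zainab 1/10

Segun, as surviving spouse, takes 3/5.
The remaining 2/5 passes to Uzoma's descendants per stirpes.
Kehinde left no surviving issue, so that branch lapses and is disregarded.
The 2/5 is divided into 4 equal shares of 1/10 among Temitope, Ngozi, Zainab, Ronke.
Temitope is living and takes 1/10.
Ngozi is living and takes 1/10.
Zainab is living and takes 1/10.
Ronke predeceased; the 1/10 allotted to Ronke's branch passes to Ronke's issue by representation.
The 1/10 is divided into 2 equal shares of 1/20 among Jide, Ifeoma.
Jide is living and takes 1/20.
Ifeoma is living and takes 1/20.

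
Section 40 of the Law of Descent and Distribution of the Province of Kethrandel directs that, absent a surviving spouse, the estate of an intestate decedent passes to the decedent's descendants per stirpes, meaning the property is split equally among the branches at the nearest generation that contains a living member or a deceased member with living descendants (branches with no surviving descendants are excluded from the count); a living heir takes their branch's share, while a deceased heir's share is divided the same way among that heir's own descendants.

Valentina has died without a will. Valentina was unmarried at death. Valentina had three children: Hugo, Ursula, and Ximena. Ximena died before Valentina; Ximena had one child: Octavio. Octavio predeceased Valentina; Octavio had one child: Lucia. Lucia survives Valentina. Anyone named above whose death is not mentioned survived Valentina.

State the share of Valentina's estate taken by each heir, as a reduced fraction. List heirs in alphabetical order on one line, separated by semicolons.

There is no surviving spouse, so the entire estate passes to Valentina's descendants per stirpes.
The estate is divided into 3 equal shares of 1/3 among Hugo, Ursula, Ximena.
Hugo is living and takes 1/3.
Ursula is living and takes 1/3.
Ximena predeceased; the 1/3 allotted to Ximena's branch passes to Ximena's issue by representation.
Octavio's line is the sole branch at this level, so the full 1/3 passes to Octavio's issue by representation.
Lucia is the sole taker at this level and receives the full 1/3.

Hugo 1/3; Lucia 1/3; Ursula 1/3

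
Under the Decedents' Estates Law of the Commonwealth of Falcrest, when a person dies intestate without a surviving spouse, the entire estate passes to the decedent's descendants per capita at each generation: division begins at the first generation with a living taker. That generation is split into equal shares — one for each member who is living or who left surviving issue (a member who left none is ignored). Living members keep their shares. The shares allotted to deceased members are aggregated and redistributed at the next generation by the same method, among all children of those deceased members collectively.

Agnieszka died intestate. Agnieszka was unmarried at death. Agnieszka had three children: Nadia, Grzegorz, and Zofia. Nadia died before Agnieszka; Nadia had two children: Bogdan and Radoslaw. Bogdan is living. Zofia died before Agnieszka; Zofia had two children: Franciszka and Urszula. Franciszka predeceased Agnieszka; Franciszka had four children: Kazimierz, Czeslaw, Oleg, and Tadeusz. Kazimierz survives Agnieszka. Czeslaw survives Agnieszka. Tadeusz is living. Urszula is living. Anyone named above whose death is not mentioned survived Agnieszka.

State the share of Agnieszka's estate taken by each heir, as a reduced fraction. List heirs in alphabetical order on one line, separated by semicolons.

There is no surviving spouse, so the entire estate passes to Agnieszka's descendants per capita at each generation.
At generation 1 (Nadia, Grzegorz, Zofia) there are 3 shares of (1)/3 = 1/3 each.
Living: Grzegorz — each takes 1/3.
Deceased: Nadia and Zofia. Their combined 2/3 is pooled and carried to generation 2.
At generation 2 (Bogdan, Radoslaw, Franciszka, Urszula) there are 4 shares of (2/3)/4 = 1/6 each.
Living: Bogdan, Radoslaw, and Urszula — each takes 1/6.
Deceased: Franciszka. That 1/6 share is carried to generation 3.
At generation 3 (Kazimierz, Czeslaw, Oleg, Tadeusz) there are 4 shares of (1/6)/4 = 1/24 each.
Living: Kazimierz, Czeslaw, Oleg, and Tadeusz — each takes 1/24.

Bogdan 1/6; Czeslaw 1/24; Grzegorz 1/3; Kazimierz 1/24; Oleg 1/24; Radoslaw 1/6; Tadeusz 1/24; Urszula 1/6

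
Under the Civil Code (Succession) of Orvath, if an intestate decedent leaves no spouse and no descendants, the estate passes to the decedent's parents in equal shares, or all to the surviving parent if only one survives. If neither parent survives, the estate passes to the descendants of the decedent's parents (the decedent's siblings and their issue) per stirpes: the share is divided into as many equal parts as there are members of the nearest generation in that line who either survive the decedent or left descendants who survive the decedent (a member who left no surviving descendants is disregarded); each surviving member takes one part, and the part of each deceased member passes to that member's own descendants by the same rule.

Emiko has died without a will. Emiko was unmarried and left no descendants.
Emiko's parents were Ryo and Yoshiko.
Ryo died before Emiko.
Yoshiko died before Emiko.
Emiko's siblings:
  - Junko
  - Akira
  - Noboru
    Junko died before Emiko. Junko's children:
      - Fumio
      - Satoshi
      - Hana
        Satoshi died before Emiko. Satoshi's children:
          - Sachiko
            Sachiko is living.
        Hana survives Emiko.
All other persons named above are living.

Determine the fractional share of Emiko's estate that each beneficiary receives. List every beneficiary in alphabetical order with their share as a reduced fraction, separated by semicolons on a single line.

Akira 1/3; Fumio 1/9; Hana 1/9; Noboru 1/3; Sachiko 1/9

Neither parent survives and there are no descendants, so the estate passes to Emiko's siblings and their issue per stirpes.
The estate is divided into 3 equal shares of 1/3 among Junko, Akira, Noboru.
Junko predeceased; the 1/3 allotted to Junko's branch passes to Junko's issue by representation.
The 1/3 is divided into 3 equal shares of 1/9 among Fumio, Satoshi, Hana.
Fumio is living and takes 1/9.
Satoshi predeceased; the 1/9 allotted to Satoshi's branch passes to Satoshi's issue by representation.
Sachiko is the sole taker at this level and receives the full 1/9.
Hana is living and takes 1/9.
Akira is living and takes 1/3.
Noboru is living and takes 1/3.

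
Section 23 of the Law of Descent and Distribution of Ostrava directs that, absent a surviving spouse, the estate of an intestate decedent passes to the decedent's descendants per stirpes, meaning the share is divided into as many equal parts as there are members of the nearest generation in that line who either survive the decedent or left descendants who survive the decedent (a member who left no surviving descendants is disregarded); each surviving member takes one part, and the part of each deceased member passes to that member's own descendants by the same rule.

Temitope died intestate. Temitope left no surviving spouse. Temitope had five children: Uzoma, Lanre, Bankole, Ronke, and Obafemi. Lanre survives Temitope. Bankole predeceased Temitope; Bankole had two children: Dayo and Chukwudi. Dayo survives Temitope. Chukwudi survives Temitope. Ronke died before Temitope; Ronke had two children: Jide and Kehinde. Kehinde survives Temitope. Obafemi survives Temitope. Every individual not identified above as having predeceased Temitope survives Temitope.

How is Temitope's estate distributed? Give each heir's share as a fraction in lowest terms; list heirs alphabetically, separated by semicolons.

There is no surviving spouse, so the entire estate passes to Temitope's descendants per stirpes.
The estate is divided into 5 equal shares of 1/5 among Uzoma, Lanre, Bankole, Ronke, Obafemi.
Uzoma is living and takes 1/5.
Lanre is living and takes 1/5.
Bankole predeceased; the 1/5 allotted to Bankole's branch passes to Bankole's issue by representation.
The 1/5 is divided into 2 equal shares of 1/10 among Dayo, Chukwudi.
Dayo is living and takes 1/10.
Chukwudi is living and takes 1/10.
Ronke predeceased; the 1/5 allotted to Ronke's branch passes to Ronke's issue by representation.
The 1/5 is divided into 2 equal shares of 1/10 among Jide, Kehinde.
Jide is living and takes 1/10.
Kehinde is living and takes 1/10.
Obafemi is living and takes 1/5.

Chukwudi 1/10; Dayo 1/10; Jide 1/10; Kehinde 1/10; Lanre 1/5; Obafemi 1/5; Uzoma 1/5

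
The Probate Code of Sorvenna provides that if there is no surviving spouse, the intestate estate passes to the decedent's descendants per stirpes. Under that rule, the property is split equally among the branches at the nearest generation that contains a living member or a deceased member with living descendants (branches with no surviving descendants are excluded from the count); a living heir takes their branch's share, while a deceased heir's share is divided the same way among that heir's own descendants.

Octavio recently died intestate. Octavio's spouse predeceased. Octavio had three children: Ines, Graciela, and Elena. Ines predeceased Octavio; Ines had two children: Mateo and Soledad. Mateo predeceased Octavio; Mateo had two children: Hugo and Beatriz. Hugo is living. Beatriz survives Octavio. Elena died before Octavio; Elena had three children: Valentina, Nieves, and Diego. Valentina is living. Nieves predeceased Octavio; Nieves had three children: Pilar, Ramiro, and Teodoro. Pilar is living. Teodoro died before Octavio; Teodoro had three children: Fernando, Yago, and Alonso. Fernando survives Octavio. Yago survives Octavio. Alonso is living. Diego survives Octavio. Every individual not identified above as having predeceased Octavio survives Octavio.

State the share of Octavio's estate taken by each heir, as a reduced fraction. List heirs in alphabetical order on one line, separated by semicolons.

There is no surviving spouse, so the entire estate passes to Octavio's descendants per stirpes.
The estate is divided into 3 equal shares of 1/3 among Ines, Graciela, Elena.
Ines predeceased; the 1/3 allotted to Ines's branch passes to Ines's issue by representation.
The 1/3 is divided into 2 equal shares of 1/6 among Mateo, Soledad.
Mateo predeceased; the 1/6 allotted to Mateo's branch passes to Mateo's issue by representation.
The 1/6 is divided into 2 equal shares of 1/12 among Hugo, Beatriz.
Hugo is living and takes 1/12.
Beatriz is living and takes 1/12.
Soledad is living and takes 1/6.
Graciela is living and takes 1/3.
Elena predeceased; the 1/3 allotted to Elena's branch passes to Elena's issue by representation.
The 1/3 is divided into 3 equal shares of 1/9 among Valentina, Nieves, Diego.
Valentina is living and takes 1/9.
Nieves predeceased; the 1/9 allotted to Nieves's branch passes to Nieves's issue by representation.
The 1/9 is divided into 3 equal shares of 1/27 among Pilar, Ramiro, Teodoro.
Pilar is living and takes 1/27.
Ramiro is living and takes 1/27.
Teodoro predeceased; the 1/27 allotted to Teodoro's branch passes to Teodoro's issue by representation.
The 1/27 is divided into 3 equal shares of 1/81 among Fernando, Yago, Alonso.
Fernando is living and takes 1/81.
Yago is living and takes 1/81.
Alonso is living and takes 1/81.
Diego is living and takes 1/9.

Alonso 1/81; Beatriz 1/12; Diego 1/9; Fernando 1/81; Graciela 1/3; Hugo 1/12; Pilar 1/27; Ramiro 1/27; Soledad 1/6; Valentina 1/9; Yago 1/81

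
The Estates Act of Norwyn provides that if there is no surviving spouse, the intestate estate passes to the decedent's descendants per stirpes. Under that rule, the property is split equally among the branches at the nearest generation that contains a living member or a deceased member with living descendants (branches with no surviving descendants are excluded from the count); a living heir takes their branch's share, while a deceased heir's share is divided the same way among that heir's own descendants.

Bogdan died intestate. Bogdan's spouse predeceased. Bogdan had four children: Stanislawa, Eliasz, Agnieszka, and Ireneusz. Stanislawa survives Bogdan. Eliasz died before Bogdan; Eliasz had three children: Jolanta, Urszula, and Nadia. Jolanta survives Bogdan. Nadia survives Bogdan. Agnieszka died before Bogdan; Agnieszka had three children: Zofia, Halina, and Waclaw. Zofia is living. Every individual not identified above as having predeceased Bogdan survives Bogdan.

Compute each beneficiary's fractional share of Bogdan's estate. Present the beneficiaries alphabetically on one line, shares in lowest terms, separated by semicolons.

Halina 1/12; Ireneusz 1/4; Jolanta 1/12; Nadia 1/12; Stanislawa 1/4; Urszula 1/12; Waclaw 1/12; Zofia 1/12

There is no surviving spouse, so the entire estate passes to Bogdan's descendants per stirpes.
The estate is divided into 4 equal shares of 1/4 among Stanislawa, Eliasz, Agnieszka, Ireneusz.
Stanislawa is living and takes 1/4.
Eliasz predeceased; the 1/4 allotted to Eliasz's branch passes to Eliasz's issue by representation.
The 1/4 is divided into 3 equal shares of 1/12 among Jolanta, Urszula, Nadia.
Jolanta is living and takes 1/12.
Urszula is living and takes 1/12.
Nadia is living and takes 1/12.
Agnieszka predeceased; the 1/4 allotted to Agnieszka's branch passes to Agnieszka's issue by representation.
The 1/4 is divided into 3 equal shares of 1/12 among Zofia, Halina, Waclaw.
Zofia is living and takes 1/12.
Halina is living and takes 1/12.
Waclaw is living and takes 1/12.
Ireneusz is living and takes 1/4.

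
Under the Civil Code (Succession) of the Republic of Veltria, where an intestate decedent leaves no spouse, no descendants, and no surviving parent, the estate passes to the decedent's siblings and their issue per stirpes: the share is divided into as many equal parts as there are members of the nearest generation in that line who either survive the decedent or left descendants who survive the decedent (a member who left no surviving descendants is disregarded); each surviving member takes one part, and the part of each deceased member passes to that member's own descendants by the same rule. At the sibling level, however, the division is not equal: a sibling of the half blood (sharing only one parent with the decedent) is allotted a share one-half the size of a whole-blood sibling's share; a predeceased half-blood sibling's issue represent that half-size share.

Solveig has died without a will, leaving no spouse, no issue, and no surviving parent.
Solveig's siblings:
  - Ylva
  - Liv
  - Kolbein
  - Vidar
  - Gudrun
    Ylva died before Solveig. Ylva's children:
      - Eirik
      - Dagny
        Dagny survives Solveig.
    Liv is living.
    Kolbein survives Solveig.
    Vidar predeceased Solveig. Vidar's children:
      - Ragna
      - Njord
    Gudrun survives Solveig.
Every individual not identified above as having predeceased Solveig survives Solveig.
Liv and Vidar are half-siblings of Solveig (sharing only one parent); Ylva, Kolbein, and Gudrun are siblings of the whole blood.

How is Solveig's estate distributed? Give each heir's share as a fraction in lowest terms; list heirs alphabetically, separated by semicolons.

No spouse, descendants, or parent survives, so the estate passes to Solveig's siblings per stirpes.
Half-blood siblings count for one-half the weight of whole-blood siblings at the initial division.
Dividing 1 in proportion to weights (total weight 4): Ylva (weight 1) → 1/4; Liv (weight 1/2) → 1/8; Kolbein (weight 1) → 1/4; Vidar (weight 1/2) → 1/8; Gudrun (weight 1) → 1/4.
Ylva predeceased; the 1/4 allotted to Ylva's branch passes to Ylva's issue by representation.
The 1/4 is divided into 2 equal shares of 1/8 among Eirik, Dagny.
Eirik is living and takes 1/8.
Dagny is living and takes 1/8.
Liv is living and takes 1/8.
Kolbein is living and takes 1/4.
Vidar predeceased; the 1/8 allotted to Vidar's branch passes to Vidar's issue by representation.
The 1/8 is divided into 2 equal shares of 1/16 among Ragna, Njord.
Ragna is living and takes 1/16.
Njord is living and takes 1/16.
Gudrun is living and takes 1/4.

Dagny 1/8; Eirik 1/8; Gudrun 1/4; Kolbein 1/4; Liv 1/8; Njord 1/16; Ragna 1/16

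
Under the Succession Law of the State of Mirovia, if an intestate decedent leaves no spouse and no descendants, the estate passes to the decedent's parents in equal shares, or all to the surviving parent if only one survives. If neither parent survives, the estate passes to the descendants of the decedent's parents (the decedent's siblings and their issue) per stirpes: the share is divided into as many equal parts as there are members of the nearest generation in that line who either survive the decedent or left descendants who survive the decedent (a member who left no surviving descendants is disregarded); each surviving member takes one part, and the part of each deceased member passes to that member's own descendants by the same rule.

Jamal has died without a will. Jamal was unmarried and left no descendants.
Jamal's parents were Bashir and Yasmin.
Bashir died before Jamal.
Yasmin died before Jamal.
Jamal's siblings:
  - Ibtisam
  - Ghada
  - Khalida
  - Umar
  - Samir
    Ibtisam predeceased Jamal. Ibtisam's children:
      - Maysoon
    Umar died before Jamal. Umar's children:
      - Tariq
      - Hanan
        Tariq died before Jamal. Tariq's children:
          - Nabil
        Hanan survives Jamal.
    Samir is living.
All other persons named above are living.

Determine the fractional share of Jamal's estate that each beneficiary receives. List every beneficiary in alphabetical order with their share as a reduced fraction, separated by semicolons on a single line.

Ghada 1/5; Hanan 1/10; Khalida 1/5; Maysoon 1/5; Nabil 1/10; Samir 1/5

Neither parent survives and there are no descendants, so the estate passes to Jamal's siblings and their issue per stirpes.
The estate is divided into 5 equal shares of 1/5 among Ibtisam, Ghada, Khalida, Umar, Samir.
Ibtisam predeceased; the 1/5 allotted to Ibtisam's branch passes to Ibtisam's issue by representation.
Maysoon is the sole taker at this level and receives the full 1/5.
Ghada is living and takes 1/5.
Khalida is living and takes 1/5.
Umar predeceased; the 1/5 allotted to Umar's branch passes to Umar's issue by representation.
The 1/5 is divided into 2 equal shares of 1/10 among Tariq, Hanan.
Tariq predeceased; the 1/10 allotted to Tariq's branch passes to Tariq's issue by representation.
Nabil is the sole taker at this level and receives the full 1/10.
Hanan is living and takes 1/10.
Samir is living and takes 1/5.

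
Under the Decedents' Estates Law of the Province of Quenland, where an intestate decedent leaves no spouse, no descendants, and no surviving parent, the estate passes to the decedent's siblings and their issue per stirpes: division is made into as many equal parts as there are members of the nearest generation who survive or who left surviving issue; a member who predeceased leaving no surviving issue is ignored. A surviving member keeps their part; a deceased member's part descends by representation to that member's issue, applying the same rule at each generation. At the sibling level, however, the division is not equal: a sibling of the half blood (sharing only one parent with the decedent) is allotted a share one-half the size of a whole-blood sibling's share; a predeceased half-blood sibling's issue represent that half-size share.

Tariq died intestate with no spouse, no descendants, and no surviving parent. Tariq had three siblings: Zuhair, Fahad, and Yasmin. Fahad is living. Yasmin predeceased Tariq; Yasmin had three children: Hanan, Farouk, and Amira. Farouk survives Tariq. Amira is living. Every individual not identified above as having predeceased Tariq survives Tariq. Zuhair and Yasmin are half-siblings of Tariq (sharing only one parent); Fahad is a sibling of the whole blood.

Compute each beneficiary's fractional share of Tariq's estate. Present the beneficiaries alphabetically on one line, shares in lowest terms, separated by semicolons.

Amira 1/12; Fahad 1/2; Farouk 1/12; Hanan 1/12; Zuhair 1/4

No spouse, descendants, or parent survives, so the estate passes to Tariq's siblings per stirpes.
Half-blood siblings count for one-half the weight of whole-blood siblings at the initial division.
Dividing 1 in proportion to weights (total weight 2): Zuhair (weight 1/2) → 1/4; Fahad (weight 1) → 1/2; Yasmin (weight 1/2) → 1/4.
Zuhair is living and takes 1/4.
Fahad is living and takes 1/2.
Yasmin predeceased; the 1/4 allotted to Yasmin's branch passes to Yasmin's issue by representation.
The 1/4 is divided into 3 equal shares of 1/12 among Hanan, Farouk, Amira.
Hanan is living and takes 1/12.
Farouk is living and takes 1/12.
Amira is living and takes 1/12.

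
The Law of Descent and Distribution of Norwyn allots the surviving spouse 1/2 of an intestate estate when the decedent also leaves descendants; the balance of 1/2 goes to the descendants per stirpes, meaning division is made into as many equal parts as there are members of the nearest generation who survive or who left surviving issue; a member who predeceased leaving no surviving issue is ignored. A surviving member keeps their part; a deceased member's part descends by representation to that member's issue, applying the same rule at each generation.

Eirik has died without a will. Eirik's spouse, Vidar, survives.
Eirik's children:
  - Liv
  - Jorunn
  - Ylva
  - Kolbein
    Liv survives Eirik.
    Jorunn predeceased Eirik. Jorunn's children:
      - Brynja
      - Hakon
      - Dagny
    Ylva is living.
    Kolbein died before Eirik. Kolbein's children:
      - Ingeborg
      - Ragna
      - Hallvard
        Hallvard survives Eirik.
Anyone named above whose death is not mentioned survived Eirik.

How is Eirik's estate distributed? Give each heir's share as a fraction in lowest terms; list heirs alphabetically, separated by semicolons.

Vidar, as surviving spouse, takes 1/2.
The remaining 1/2 passes to Eirik's descendants per stirpes.
The 1/2 is divided into 4 equal shares of 1/8 among Liv, Jorunn, Ylva, Kolbein.
Liv is living and takes 1/8.
Jorunn predeceased; the 1/8 allotted to Jorunn's branch passes to Jorunn's issue by representation.
The 1/8 is divided into 3 equal shares of 1/24 among Brynja, Hakon, Dagny.
Brynja is living and takes 1/24.
Hakon is living and takes 1/24.
Dagny is living and takes 1/24.
Ylva is living and takes 1/8.
Kolbein predeceased; the 1/8 allotted to Kolbein's branch passes to Kolbein's issue by representation.
The 1/8 is divided into 3 equal shares of 1/24 among Ingeborg, Ragna, Hallvard.
Ingeborg is living and takes 1/24.
Ragna is living and takes 1/24.
Hallvard is living and takes 1/24.

Brynja 1/24; Dagny 1/24; Hakon 1/24; Hallvard 1/24; Ingeborg 1/24; Liv 1/8; Ragna 1/24; Vidar 1/2; Ylva 1/8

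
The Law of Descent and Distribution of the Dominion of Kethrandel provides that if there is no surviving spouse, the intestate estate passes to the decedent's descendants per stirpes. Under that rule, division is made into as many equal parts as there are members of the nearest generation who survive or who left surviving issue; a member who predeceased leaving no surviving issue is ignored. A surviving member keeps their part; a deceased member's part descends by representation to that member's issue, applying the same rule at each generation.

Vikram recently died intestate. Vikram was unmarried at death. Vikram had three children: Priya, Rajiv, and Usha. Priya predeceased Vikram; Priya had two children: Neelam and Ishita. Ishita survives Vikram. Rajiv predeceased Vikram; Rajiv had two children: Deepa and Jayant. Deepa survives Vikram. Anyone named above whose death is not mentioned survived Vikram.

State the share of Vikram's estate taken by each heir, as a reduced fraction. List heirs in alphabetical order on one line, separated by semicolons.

Deepa 1/6; Ishita 1/6; Jayant 1/6; Neelam 1/6; Usha 1/3

There is no surviving spouse, so the entire estate passes to Vikram's descendants per stirpes.
The estate is divided into 3 equal shares of 1/3 among Priya, Rajiv, Usha.
Priya predeceased; the 1/3 allotted to Priya's branch passes to Priya's issue by representation.
The 1/3 is divided into 2 equal shares of 1/6 among Neelam, Ishita.
Neelam is living and takes 1/6.
Ishita is living and takes 1/6.
Rajiv predeceased; the 1/3 allotted to Rajiv's branch passes to Rajiv's issue by representation.
The 1/3 is divided into 2 equal shares of 1/6 among Deepa, Jayant.
Deepa is living and takes 1/6.
Jayant is living and takes 1/6.
Usha is living and takes 1/3.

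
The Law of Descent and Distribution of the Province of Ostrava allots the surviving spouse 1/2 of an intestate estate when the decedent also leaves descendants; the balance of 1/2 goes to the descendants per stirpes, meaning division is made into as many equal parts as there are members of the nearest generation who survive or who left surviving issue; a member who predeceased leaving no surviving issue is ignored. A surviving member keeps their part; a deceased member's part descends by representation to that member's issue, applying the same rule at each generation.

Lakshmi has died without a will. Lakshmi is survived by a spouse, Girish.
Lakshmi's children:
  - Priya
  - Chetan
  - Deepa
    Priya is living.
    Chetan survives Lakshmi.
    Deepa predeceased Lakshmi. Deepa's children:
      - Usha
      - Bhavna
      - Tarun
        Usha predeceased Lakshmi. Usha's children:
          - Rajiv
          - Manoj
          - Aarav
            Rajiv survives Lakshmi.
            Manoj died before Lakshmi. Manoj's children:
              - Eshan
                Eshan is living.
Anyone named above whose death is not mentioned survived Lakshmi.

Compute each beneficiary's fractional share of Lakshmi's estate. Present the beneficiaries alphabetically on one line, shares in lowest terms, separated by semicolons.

Aarav 1/54; Bhavna 1/18; Chetan 1/6; Eshan 1/54; Girish 1/2; Priya 1/6; Rajiv 1/54; Tarun 1/18

Girish, as surviving spouse, takes 1/2.
The remaining 1/2 passes to Lakshmi's descendants per stirpes.
The 1/2 is divided into 3 equal shares of 1/6 among Priya, Chetan, Deepa.
Priya is living and takes 1/6.
Chetan is living and takes 1/6.
Deepa predeceased; the 1/6 allotted to Deepa's branch passes to Deepa's issue by representation.
The 1/6 is divided into 3 equal shares of 1/18 among Usha, Bhavna, Tarun.
Usha predeceased; the 1/18 allotted to Usha's branch passes to Usha's issue by representation.
The 1/18 is divided into 3 equal shares of 1/54 among Rajiv, Manoj, Aarav.
Rajiv is living and takes 1/54.
Manoj predeceased; the 1/54 allotted to Manoj's branch passes to Manoj's issue by representation.
Eshan is the sole taker at this level and receives the full 1/54.
Aarav is living and takes 1/54.
Bhavna is living and takes 1/18.
Tarun is living and takes 1/18.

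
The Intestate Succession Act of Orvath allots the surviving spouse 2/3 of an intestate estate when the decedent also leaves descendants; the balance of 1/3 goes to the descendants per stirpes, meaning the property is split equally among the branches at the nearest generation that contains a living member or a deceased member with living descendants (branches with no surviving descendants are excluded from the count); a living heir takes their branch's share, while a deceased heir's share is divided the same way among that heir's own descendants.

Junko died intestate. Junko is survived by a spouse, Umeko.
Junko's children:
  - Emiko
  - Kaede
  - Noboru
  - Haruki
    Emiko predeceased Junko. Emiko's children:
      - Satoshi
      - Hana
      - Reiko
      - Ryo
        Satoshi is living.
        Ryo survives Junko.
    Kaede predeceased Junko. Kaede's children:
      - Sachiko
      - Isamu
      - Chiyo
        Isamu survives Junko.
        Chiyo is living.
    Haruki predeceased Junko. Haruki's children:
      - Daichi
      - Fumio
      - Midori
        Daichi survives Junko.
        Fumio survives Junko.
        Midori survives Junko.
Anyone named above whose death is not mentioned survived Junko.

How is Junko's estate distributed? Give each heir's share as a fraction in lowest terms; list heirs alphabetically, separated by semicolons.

Chiyo 1/36; Daichi 1/36; Fumio 1/36; Hana 1/48; Isamu 1/36; Midori 1/36; Noboru 1/12; Reiko 1/48; Ryo 1/48; Sachiko 1/36; Satoshi 1/48; Umeko 2/3

Umeko, as surviving spouse, takes 2/3.
The remaining 1/3 passes to Junko's descendants per stirpes.
The 1/3 is divided into 4 equal shares of 1/12 among Emiko, Kaede, Noboru, Haruki.
Emiko predeceased; the 1/12 allotted to Emiko's branch passes to Emiko's issue by representation.
The 1/12 is divided into 4 equal shares of 1/48 among Satoshi, Hana, Reiko, Ryo.
Satoshi is living and takes 1/48.
Hana is living and takes 1/48.
Reiko is living and takes 1/48.
Ryo is living and takes 1/48.
Kaede predeceased; the 1/12 allotted to Kaede's branch passes to Kaede's issue by representation.
The 1/12 is divided into 3 equal shares of 1/36 among Sachiko, Isamu, Chiyo.
Sachiko is living and takes 1/36.
Isamu is living and takes 1/36.
Chiyo is living and takes 1/36.
Noboru is living and takes 1/12.
Haruki predeceased; the 1/12 allotted to Haruki's branch passes to Haruki's issue by representation.
The 1/12 is divided into 3 equal shares of 1/36 among Daichi, Fumio, Midori.
Daichi is living and takes 1/36.
Fumio is living and takes 1/36.
Midori is living and takes 1/36.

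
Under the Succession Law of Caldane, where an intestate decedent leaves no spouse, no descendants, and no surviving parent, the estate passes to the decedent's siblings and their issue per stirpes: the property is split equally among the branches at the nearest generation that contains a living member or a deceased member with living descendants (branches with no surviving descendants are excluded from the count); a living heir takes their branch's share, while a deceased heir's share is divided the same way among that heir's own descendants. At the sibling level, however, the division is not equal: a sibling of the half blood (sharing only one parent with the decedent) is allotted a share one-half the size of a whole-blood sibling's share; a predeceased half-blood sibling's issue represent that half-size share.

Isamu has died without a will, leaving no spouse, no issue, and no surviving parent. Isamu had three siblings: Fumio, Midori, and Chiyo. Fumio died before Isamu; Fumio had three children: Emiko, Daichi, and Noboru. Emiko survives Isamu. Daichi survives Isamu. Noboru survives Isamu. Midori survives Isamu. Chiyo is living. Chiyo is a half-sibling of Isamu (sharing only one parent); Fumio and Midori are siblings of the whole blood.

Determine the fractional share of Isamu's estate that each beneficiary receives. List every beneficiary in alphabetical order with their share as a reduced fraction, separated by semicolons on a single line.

Chiyo 1/5; Daichi 2/15; Emiko 2/15; Midori 2/5; Noboru 2/15

No spouse, descendants, or parent survives, so the estate passes to Isamu's siblings per stirpes.
Half-blood siblings count for one-half the weight of whole-blood siblings at the initial division.
Dividing 1 in proportion to weights (total weight 5/2): Fumio (weight 1) → 2/5; Midori (weight 1) → 2/5; Chiyo (weight 1/2) → 1/5.
Fumio predeceased; the 2/5 allotted to Fumio's branch passes to Fumio's issue by representation.
The 2/5 is divided into 3 equal shares of 2/15 among Emiko, Daichi, Noboru.
Emiko is living and takes 2/15.
Daichi is living and takes 2/15.
Noboru is living and takes 2/15.
Midori is living and takes 2/5.
Chiyo is living and takes 1/5.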